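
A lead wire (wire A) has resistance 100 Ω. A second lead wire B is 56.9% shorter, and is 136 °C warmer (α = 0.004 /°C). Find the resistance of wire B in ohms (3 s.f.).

66.5 Ω

R ∝ ρL/d² with ρ ∝ (1+αΔT), so R_B/R_A = (1 − 56.9/100) × (1 + 0.004×136)
= 0.431 × 1.544 = 0.6655
R_B = 0.6655 × 100 = 66.5 Ω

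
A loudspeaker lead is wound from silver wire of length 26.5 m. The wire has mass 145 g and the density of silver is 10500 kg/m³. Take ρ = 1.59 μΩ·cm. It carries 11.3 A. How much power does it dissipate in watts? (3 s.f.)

103 W

ρ = 1.59 μΩ·cm = 1.59×10^-8 Ω·m
A = m/(density·L) = 0.145/(10500×26.5) = 5.2111e-07 m²
R = ρL/A = (1.59×10^-8)(26.5)/(5.2111e-07) = 0.8086 Ω
P = I²R = (11.3)² × 0.8086 = 103 W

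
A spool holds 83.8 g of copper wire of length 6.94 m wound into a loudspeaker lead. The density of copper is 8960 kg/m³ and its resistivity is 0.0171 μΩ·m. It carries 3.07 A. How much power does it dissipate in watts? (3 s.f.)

ρ = 0.0171 μΩ·m = 1.71×10^-8 Ω·m
A = m/(density·L) = 0.0838/(8960×6.94) = 1.3476e-06 m²
R = ρL/A = (1.71×10^-8)(6.94)/(1.3476e-06) = 0.08806 Ω
P = I²R = (3.07)² × 0.08806 = 0.830 W

0.830 W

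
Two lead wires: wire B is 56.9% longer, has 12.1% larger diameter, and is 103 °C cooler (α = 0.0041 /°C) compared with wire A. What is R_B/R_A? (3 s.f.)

0.721

R ∝ ρL/d² with ρ ∝ (1+αΔT), so R_B/R_A = (1 + 56.9/100) × (1 + 12.1/100)⁻² × (1 − 0.0041×103)
= 1.569 × 0.7958 × 0.5777 = 0.721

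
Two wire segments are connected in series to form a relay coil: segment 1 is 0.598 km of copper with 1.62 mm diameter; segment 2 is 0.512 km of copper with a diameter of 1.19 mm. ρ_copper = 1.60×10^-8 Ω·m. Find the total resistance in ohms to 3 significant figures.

12.0 Ω

Segment 1: A = π(d/2)² = π(8.1000e-04 m)² = 2.061e-06 m²
R₁ = ρL/A = (1.60×10^-8)(598)/(2.061e-06) = 4.642 Ω
Segment 2: A = π(d/2)² = π(5.9500e-04 m)² = 1.112e-06 m²
R₂ = (1.60×10^-8)(512)/(1.112e-06) = 7.366 Ω
R = R₁ + R₂ = 12.0 Ω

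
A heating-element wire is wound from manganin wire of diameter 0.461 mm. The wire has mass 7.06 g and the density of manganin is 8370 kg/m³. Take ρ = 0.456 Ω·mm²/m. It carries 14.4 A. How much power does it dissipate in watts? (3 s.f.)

2860 W

ρ = 0.456 Ω·mm²/m = 4.56×10^-7 Ω·m
A = π(d/2)² = π(2.3050e-04 m)² = 1.6691e-07 m²
L = m/(density·A) = 0.00706/(8370×1.6691e-07) = 5.053 m
R = ρL/A = (4.56×10^-7)(5.053)/(1.6691e-07) = 13.81 Ω
P = I²R = (14.4)² × 13.81 = 2860 W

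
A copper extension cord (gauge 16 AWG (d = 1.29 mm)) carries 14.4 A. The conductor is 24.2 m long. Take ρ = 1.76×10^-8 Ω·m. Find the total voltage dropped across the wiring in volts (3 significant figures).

A = π(1.29/2 mm)² = π(6.4500e-04 m)² = 1.307e-06 m²
R = ρL/A = (1.76×10^-8)(24.2)/(1.307e-06) = 0.3259 Ω
V = IR = 14.4 × 0.3259 = 4.69 V

4.69 V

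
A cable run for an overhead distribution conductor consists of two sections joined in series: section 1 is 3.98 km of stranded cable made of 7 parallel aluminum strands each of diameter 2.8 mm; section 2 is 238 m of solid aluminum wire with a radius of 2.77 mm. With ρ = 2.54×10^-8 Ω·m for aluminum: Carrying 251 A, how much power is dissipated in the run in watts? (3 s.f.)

1.64×10^5 W

Section 1: A_strand = π(1.4000e-03)² = 6.158e-06 m²; R₁ = ρL/(N·A_s) = (2.54×10^-8)(3980)/(7×6.158e-06) = 2.345 Ω
Section 2: A = πr² = π(2.7700e-03 m)² = 2.411e-05 m²
R₂ = (2.54×10^-8)(238)/(2.411e-05) = 0.2508 Ω
R = R₁ + R₂ = 2.596 Ω
P = I²R = (251)² × 2.596 = 1.64×10^5 W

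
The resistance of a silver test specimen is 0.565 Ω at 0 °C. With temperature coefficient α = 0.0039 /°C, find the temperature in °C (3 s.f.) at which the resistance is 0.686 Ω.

R = R₀(1 + α(T − T₀)) ⇒ T = T₀ + (R/R₀ − 1)/α
T = 0 + (0.686/0.565 − 1)/0.0039 = 0 + (0.2142)/0.0039 = 54.9 °C

54.9 °C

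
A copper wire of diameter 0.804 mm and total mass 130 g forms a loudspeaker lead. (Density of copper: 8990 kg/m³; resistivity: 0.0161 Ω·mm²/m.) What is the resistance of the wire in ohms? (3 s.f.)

ρ = 0.0161 Ω·mm²/m = 1.61×10^-8 Ω·m
A = π(d/2)² = π(4.0200e-04 m)² = 5.0769e-07 m²
L = m/(density·A) = 0.13/(8990×5.0769e-07) = 28.48 m
R = ρL/A = (1.61×10^-8)(28.48)/(5.0769e-07) = 0.903 Ω

0.903 Ω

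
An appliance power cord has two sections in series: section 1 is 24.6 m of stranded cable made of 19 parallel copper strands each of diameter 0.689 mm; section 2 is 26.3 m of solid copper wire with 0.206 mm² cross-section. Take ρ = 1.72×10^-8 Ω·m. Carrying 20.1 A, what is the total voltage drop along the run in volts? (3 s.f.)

45.3 V

Section 1: A_strand = π(3.4450e-04)² = 3.728e-07 m²; R₁ = ρL/(N·A_s) = (1.72×10^-8)(24.6)/(19×3.728e-07) = 0.05973 Ω
Section 2: A = 0.206 mm² = 2.060e-07 m²
R₂ = (1.72×10^-8)(26.3)/(2.060e-07) = 2.196 Ω
R = R₁ + R₂ = 2.256 Ω
V = IR = 20.1 × 2.256 = 45.3 V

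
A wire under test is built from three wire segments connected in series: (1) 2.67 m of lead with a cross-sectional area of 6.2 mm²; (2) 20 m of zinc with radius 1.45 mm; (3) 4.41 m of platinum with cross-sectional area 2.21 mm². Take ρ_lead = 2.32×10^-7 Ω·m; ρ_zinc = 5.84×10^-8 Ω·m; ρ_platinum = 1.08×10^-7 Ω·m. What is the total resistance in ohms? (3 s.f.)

Seg 1: A = 6.2 mm² = 6.200e-06 m²
R_1 = (2.32×10^-7)(2.67)/(6.200e-06) = 0.09991 Ω
Seg 2: A = πr² = π(1.4500e-03 m)² = 6.605e-06 m²
R_2 = (5.84×10^-8)(20)/(6.605e-06) = 0.1768 Ω
Seg 3: A = 2.21 mm² = 2.210e-06 m²
R_3 = (1.08×10^-7)(4.41)/(2.210e-06) = 0.2155 Ω
R_total = R_1 + R_2 + R_3 = 0.492 Ω

0.492 Ω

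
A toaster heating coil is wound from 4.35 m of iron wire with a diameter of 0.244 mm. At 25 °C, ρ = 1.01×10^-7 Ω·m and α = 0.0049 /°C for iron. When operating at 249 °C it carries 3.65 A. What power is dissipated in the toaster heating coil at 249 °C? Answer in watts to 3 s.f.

A = π(d/2)² = π(1.2200e-04 m)² = 4.676e-08 m²
R₍25₎ = ρL/A = (1.01×10^-7)(4.35)/(4.676e-08) = 9.396 Ω
R₍249₎ = R₍25₎(1 + αΔT) = 9.396 × (1 + 0.0049×224) = 19.71 Ω
P = I²R = (3.65)² × 19.71 = 263 W

263 W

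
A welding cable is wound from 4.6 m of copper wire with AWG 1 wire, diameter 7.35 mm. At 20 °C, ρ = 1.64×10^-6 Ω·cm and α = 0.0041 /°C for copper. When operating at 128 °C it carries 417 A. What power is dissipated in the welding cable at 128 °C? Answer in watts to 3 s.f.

ρ = 1.64×10^-6 Ω·cm = 1.64×10^-8 Ω·m
A = π(7.35/2 mm)² = π(3.6750e-03 m)² = 4.243e-05 m²
R₍20₎ = ρL/A = (1.64×10^-8)(4.6)/(4.243e-05) = 0.001778 Ω
R₍128₎ = R₍20₎(1 + αΔT) = 0.001778 × (1 + 0.0041×108) = 0.002565 Ω
P = I²R = (417)² × 0.002565 = 446 W

446 W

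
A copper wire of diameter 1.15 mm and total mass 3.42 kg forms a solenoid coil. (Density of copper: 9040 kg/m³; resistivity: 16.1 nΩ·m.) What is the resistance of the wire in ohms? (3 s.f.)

ρ = 16.1 nΩ·m = 1.61×10^-8 Ω·m
A = π(d/2)² = π(5.7500e-04 m)² = 1.0387e-06 m²
L = m/(density·A) = 3.42/(9040×1.0387e-06) = 364.2 m
R = ρL/A = (1.61×10^-8)(364.2)/(1.0387e-06) = 5.65 Ω

5.65 Ω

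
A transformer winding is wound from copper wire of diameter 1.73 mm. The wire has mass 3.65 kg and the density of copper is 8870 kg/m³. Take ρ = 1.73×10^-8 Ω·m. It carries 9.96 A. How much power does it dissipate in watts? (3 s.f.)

128 W

A = π(d/2)² = π(8.6500e-04 m)² = 2.3506e-06 m²
L = m/(density·A) = 3.65/(8870×2.3506e-06) = 175.1 m
R = ρL/A = (1.73×10^-8)(175.1)/(2.3506e-06) = 1.288 Ω
P = I²R = (9.96)² × 1.288 = 128 W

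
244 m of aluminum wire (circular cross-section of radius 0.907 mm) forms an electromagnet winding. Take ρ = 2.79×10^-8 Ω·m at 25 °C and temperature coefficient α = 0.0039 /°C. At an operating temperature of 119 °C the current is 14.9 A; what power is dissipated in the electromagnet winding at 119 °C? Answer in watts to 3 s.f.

799 W

A = πr² = π(9.0700e-04 m)² = 2.584e-06 m²
R₍25₎ = ρL/A = (2.79×10^-8)(244)/(2.584e-06) = 2.634 Ω
R₍119₎ = R₍25₎(1 + αΔT) = 2.634 × (1 + 0.0039×94) = 3.6 Ω
P = I²R = (14.9)² × 3.6 = 799 W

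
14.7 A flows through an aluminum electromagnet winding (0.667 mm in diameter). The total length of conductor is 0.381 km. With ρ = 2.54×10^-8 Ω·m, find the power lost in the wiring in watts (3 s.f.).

5980 W

A = π(d/2)² = π(3.3350e-04 m)² = 3.494e-07 m²
R = ρL/A = (2.54×10^-8)(381)/(3.494e-07) = 27.7 Ω
P = I²R = (14.7)² × 27.7 = 5980 W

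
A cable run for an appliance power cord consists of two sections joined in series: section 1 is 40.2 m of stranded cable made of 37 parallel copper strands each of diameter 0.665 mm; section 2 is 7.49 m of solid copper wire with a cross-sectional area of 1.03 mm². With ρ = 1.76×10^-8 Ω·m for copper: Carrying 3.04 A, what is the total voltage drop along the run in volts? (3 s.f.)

0.556 V

Section 1: A_strand = π(3.3250e-04)² = 3.473e-07 m²; R₁ = ρL/(N·A_s) = (1.76×10^-8)(40.2)/(37×3.473e-07) = 0.05506 Ω
Section 2: A = 1.03 mm² = 1.030e-06 m²
R₂ = (1.76×10^-8)(7.49)/(1.030e-06) = 0.128 Ω
R = R₁ + R₂ = 0.183 Ω
V = IR = 3.04 × 0.183 = 0.556 V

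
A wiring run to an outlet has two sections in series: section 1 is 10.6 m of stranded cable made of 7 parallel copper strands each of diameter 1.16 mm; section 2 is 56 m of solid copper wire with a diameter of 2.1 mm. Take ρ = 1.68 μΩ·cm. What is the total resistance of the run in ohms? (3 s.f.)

ρ = 1.68 μΩ·cm = 1.68×10^-8 Ω·m
Section 1: A_strand = π(5.8000e-04)² = 1.057e-06 m²; R₁ = ρL/(N·A_s) = (1.68×10^-8)(10.6)/(7×1.057e-06) = 0.02407 Ω
Section 2: A = π(d/2)² = π(1.0500e-03 m)² = 3.464e-06 m²
R₂ = (1.68×10^-8)(56)/(3.464e-06) = 0.2716 Ω
R = R₁ + R₂ = 0.296 Ω

0.296 Ω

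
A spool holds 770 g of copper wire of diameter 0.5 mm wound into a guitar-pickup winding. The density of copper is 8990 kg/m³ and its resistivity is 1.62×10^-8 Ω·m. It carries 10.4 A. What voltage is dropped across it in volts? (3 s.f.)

A = π(d/2)² = π(2.5000e-04 m)² = 1.9635e-07 m²
L = m/(density·A) = 0.77/(8990×1.9635e-07) = 436.2 m
R = ρL/A = (1.62×10^-8)(436.2)/(1.9635e-07) = 35.99 Ω
V = IR = 10.4 × 35.99 = 374 V

374 V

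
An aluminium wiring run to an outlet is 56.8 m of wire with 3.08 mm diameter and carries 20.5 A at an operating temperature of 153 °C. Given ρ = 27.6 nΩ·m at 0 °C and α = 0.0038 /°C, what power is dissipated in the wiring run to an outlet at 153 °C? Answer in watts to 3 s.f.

ρ = 27.6 nΩ·m = 2.76×10^-8 Ω·m
A = π(d/2)² = π(1.5400e-03 m)² = 7.451e-06 m²
R₍0₎ = ρL/A = (2.76×10^-8)(56.8)/(7.451e-06) = 0.2104 Ω
R₍153₎ = R₍0₎(1 + αΔT) = 0.2104 × (1 + 0.0038×153) = 0.3327 Ω
P = I²R = (20.5)² × 0.3327 = 140 W

140 W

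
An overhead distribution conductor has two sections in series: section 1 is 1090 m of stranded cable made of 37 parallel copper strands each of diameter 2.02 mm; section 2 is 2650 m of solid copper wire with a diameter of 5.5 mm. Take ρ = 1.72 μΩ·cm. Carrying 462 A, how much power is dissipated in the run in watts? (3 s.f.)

ρ = 1.72 μΩ·cm = 1.72×10^-8 Ω·m
Section 1: A_strand = π(1.0100e-03)² = 3.205e-06 m²; R₁ = ρL/(N·A_s) = (1.72×10^-8)(1090)/(37×3.205e-06) = 0.1581 Ω
Section 2: A = π(d/2)² = π(2.7500e-03 m)² = 2.376e-05 m²
R₂ = (1.72×10^-8)(2650)/(2.376e-05) = 1.918 Ω
R = R₁ + R₂ = 2.077 Ω
P = I²R = (462)² × 2.077 = 4.43×10^5 W

4.43×10^5 W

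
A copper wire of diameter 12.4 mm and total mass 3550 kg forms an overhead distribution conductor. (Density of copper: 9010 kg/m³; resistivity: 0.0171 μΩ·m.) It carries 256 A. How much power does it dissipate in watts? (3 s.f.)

30300 W

ρ = 0.0171 μΩ·m = 1.71×10^-8 Ω·m
A = π(d/2)² = π(6.2000e-03 m)² = 1.2076e-04 m²
L = m/(density·A) = 3550/(9010×1.2076e-04) = 3263 m
R = ρL/A = (1.71×10^-8)(3263)/(1.2076e-04) = 0.462 Ω
P = I²R = (256)² × 0.462 = 30300 W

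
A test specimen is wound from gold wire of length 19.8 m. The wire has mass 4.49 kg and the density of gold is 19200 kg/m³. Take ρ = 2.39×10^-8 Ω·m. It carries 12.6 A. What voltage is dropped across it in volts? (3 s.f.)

0.505 V

A = m/(density·L) = 4.49/(19200×19.8) = 1.1811e-05 m²
R = ρL/A = (2.39×10^-8)(19.8)/(1.1811e-05) = 0.04007 Ω
V = IR = 12.6 × 0.04007 = 0.505 V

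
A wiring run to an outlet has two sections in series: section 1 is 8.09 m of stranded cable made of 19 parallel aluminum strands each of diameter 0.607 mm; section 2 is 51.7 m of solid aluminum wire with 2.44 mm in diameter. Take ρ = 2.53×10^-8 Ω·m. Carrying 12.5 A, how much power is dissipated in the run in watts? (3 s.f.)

49.5 W

Section 1: A_strand = π(3.0350e-04)² = 2.894e-07 m²; R₁ = ρL/(N·A_s) = (2.53×10^-8)(8.09)/(19×2.894e-07) = 0.03723 Ω
Section 2: A = π(d/2)² = π(1.2200e-03 m)² = 4.676e-06 m²
R₂ = (2.53×10^-8)(51.7)/(4.676e-06) = 0.2797 Ω
R = R₁ + R₂ = 0.317 Ω
P = I²R = (12.5)² × 0.317 = 49.5 W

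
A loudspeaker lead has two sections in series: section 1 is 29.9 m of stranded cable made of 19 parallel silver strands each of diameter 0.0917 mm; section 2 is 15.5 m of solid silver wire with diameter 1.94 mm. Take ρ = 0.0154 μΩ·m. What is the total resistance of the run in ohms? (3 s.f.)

ρ = 0.0154 μΩ·m = 1.54×10^-8 Ω·m
Section 1: A_strand = π(4.5850e-05)² = 6.604e-09 m²; R₁ = ρL/(N·A_s) = (1.54×10^-8)(29.9)/(19×6.604e-09) = 3.67 Ω
Section 2: A = π(d/2)² = π(9.7000e-04 m)² = 2.956e-06 m²
R₂ = (1.54×10^-8)(15.5)/(2.956e-06) = 0.08075 Ω
R = R₁ + R₂ = 3.75 Ω

3.75 Ω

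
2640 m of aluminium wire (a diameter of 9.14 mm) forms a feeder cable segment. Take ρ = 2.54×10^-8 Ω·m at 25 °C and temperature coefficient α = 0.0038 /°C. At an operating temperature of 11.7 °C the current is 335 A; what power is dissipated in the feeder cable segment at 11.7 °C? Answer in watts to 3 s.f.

A = π(d/2)² = π(4.5700e-03 m)² = 6.561e-05 m²
R₍25₎ = ρL/A = (2.54×10^-8)(2640)/(6.561e-05) = 1.022 Ω
R₍11.7₎ = R₍25₎(1 + αΔT) = 1.022 × (1 + 0.0038×-13.3) = 0.9704 Ω
P = I²R = (335)² × 0.9704 = 1.09×10^5 W

1.09×10^5 W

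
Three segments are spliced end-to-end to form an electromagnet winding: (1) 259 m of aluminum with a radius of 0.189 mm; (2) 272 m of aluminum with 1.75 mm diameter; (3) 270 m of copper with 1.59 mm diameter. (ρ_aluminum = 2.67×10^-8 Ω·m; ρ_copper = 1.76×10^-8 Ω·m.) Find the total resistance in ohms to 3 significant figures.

67.0 Ω

Seg 1: A = πr² = π(1.8900e-04 m)² = 1.122e-07 m²
R_1 = (2.67×10^-8)(259)/(1.122e-07) = 61.62 Ω
Seg 2: A = π(d/2)² = π(8.7500e-04 m)² = 2.405e-06 m²
R_2 = (2.67×10^-8)(272)/(2.405e-06) = 3.019 Ω
Seg 3: A = π(d/2)² = π(7.9500e-04 m)² = 1.986e-06 m²
R_3 = (1.76×10^-8)(270)/(1.986e-06) = 2.393 Ω
R_total = R_1 + R_2 + R_3 = 67.0 Ω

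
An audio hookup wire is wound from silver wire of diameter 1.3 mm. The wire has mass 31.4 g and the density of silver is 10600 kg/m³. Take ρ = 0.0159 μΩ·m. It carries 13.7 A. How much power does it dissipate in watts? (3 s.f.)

5.02 W

ρ = 0.0159 μΩ·m = 1.59×10^-8 Ω·m
A = π(d/2)² = π(6.5000e-04 m)² = 1.3273e-06 m²
L = m/(density·A) = 0.0314/(10600×1.3273e-06) = 2.232 m
R = ρL/A = (1.59×10^-8)(2.232)/(1.3273e-06) = 0.02673 Ω
P = I²R = (13.7)² × 0.02673 = 5.02 W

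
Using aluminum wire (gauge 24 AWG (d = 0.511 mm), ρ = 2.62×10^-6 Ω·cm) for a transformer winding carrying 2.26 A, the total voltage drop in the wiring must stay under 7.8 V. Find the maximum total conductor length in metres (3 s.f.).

27.0 m

ρ = 2.62×10^-6 Ω·cm = 2.62×10^-8 Ω·m
A = π(0.511/2 mm)² = π(2.5550e-04 m)² = 2.051e-07 m²
L_max = V_max·A/(1·ρI) = (7.8)(2.051e-07)/(2.62×10^-8×2.26) = 27.0 m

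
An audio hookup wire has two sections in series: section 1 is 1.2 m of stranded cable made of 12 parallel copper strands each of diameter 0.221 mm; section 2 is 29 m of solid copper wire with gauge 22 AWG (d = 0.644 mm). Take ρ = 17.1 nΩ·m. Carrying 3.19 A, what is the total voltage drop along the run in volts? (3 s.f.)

ρ = 17.1 nΩ·m = 1.71×10^-8 Ω·m
Section 1: A_strand = π(1.1050e-04)² = 3.836e-08 m²; R₁ = ρL/(N·A_s) = (1.71×10^-8)(1.2)/(12×3.836e-08) = 0.04458 Ω
Section 2: A = π(0.644/2 mm)² = π(3.2200e-04 m)² = 3.257e-07 m²
R₂ = (1.71×10^-8)(29)/(3.257e-07) = 1.522 Ω
R = R₁ + R₂ = 1.567 Ω
V = IR = 3.19 × 1.567 = 5.00 V

5.00 V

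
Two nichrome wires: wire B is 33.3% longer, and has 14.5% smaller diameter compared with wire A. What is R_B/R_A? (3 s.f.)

R ∝ L/d², so R_B/R_A = (1 + 33.3/100) × (1 − 14.5/100)⁻²
= 1.333 × 1.368 = 1.82

1.82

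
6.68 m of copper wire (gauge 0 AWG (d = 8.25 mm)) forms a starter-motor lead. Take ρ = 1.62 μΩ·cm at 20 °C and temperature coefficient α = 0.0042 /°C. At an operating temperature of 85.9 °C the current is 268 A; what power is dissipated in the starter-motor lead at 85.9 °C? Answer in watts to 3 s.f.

186 W

ρ = 1.62 μΩ·cm = 1.62×10^-8 Ω·m
A = π(8.25/2 mm)² = π(4.1250e-03 m)² = 5.346e-05 m²
R₍20₎ = ρL/A = (1.62×10^-8)(6.68)/(5.346e-05) = 0.002024 Ω
R₍85.9₎ = R₍20₎(1 + αΔT) = 0.002024 × (1 + 0.0042×65.9) = 0.002585 Ω
P = I²R = (268)² × 0.002585 = 186 W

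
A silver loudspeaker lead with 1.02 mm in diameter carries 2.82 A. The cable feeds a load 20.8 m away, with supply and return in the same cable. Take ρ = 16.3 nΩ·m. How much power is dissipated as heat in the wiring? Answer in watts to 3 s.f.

ρ = 16.3 nΩ·m = 1.63×10^-8 Ω·m
A = π(d/2)² = π(5.1000e-04 m)² = 8.171e-07 m²
Total conductor length (both ways) L = 2 × 20.8 = 41.6 m
R = ρL/A = (1.63×10^-8)(41.6)/(8.171e-07) = 0.8298 Ω
P = I²R = (2.82)² × 0.8298 = 6.60 W

6.60 W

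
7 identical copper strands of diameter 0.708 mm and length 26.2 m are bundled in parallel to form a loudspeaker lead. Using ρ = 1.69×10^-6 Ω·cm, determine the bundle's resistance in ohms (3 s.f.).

0.161 Ω

ρ = 1.69×10^-6 Ω·cm = 1.69×10^-8 Ω·m
A_strand = π(3.5400e-04 m)² = 3.937e-07 m²
R_strand = ρL/A = (1.69×10^-8)(26.2)/(3.937e-07) = 1.125 Ω
R_total = R_strand/N = 1.125/7 = 0.161 Ω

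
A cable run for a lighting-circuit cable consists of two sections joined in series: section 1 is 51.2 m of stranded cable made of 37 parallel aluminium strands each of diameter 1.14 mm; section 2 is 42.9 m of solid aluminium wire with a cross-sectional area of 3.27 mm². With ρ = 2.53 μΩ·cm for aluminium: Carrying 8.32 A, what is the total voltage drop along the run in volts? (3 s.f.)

ρ = 2.53 μΩ·cm = 2.53×10^-8 Ω·m
Section 1: A_strand = π(5.7000e-04)² = 1.021e-06 m²; R₁ = ρL/(N·A_s) = (2.53×10^-8)(51.2)/(37×1.021e-06) = 0.0343 Ω
Section 2: A = 3.27 mm² = 3.270e-06 m²
R₂ = (2.53×10^-8)(42.9)/(3.270e-06) = 0.3319 Ω
R = R₁ + R₂ = 0.3662 Ω
V = IR = 8.32 × 0.3662 = 3.05 V

3.05 V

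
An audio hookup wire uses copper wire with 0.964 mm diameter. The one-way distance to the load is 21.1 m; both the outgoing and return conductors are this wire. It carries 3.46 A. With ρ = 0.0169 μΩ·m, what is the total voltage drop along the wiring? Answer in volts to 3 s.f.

ρ = 0.0169 μΩ·m = 1.69×10^-8 Ω·m
A = π(d/2)² = π(4.8200e-04 m)² = 7.299e-07 m²
Total conductor length (both ways) L = 2 × 21.1 = 42.2 m
R = ρL/A = (1.69×10^-8)(42.2)/(7.299e-07) = 0.9771 Ω
V = IR = 3.46 × 0.9771 = 3.38 V

3.38 V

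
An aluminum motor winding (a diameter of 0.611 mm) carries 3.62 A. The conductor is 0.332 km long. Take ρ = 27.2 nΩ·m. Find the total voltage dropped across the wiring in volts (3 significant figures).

ρ = 27.2 nΩ·m = 2.72×10^-8 Ω·m
A = π(d/2)² = π(3.0550e-04 m)² = 2.932e-07 m²
R = ρL/A = (2.72×10^-8)(332)/(2.932e-07) = 30.8 Ω
V = IR = 3.62 × 30.8 = 111 V

111 V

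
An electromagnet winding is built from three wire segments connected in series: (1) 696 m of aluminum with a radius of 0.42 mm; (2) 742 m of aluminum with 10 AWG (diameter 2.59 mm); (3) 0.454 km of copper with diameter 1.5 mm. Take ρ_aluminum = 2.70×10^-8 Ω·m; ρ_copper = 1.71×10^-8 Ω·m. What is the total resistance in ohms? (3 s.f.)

Seg 1: A = πr² = π(4.2000e-04 m)² = 5.542e-07 m²
R_1 = (2.70×10^-8)(696)/(5.542e-07) = 33.91 Ω
Seg 2: A = π(2.59/2 mm)² = π(1.2950e-03 m)² = 5.269e-06 m²
R_2 = (2.70×10^-8)(742)/(5.269e-06) = 3.803 Ω
Seg 3: A = π(d/2)² = π(7.5000e-04 m)² = 1.767e-06 m²
R_3 = (1.71×10^-8)(454)/(1.767e-06) = 4.393 Ω
R_total = R_1 + R_2 + R_3 = 42.1 Ω

42.1 Ω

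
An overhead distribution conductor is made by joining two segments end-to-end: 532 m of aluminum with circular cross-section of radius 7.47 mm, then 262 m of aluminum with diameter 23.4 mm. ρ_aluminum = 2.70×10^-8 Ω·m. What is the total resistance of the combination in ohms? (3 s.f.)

0.0984 Ω

Segment 1: A = πr² = π(7.4700e-03 m)² = 1.753e-04 m²
R₁ = ρL/A = (2.70×10^-8)(532)/(1.753e-04) = 0.08194 Ω
Segment 2: A = π(d/2)² = π(1.1700e-02 m)² = 4.301e-04 m²
R₂ = (2.70×10^-8)(262)/(4.301e-04) = 0.01645 Ω
R = R₁ + R₂ = 0.0984 Ω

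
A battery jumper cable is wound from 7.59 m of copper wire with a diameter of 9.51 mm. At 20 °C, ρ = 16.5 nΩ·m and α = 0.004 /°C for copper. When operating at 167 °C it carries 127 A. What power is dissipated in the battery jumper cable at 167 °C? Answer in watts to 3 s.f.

45.2 W

ρ = 16.5 nΩ·m = 1.65×10^-8 Ω·m
A = π(d/2)² = π(4.7550e-03 m)² = 7.103e-05 m²
R₍20₎ = ρL/A = (1.65×10^-8)(7.59)/(7.103e-05) = 0.001763 Ω
R₍167₎ = R₍20₎(1 + αΔT) = 0.001763 × (1 + 0.004×147) = 0.0028 Ω
P = I²R = (127)² × 0.0028 = 45.2 W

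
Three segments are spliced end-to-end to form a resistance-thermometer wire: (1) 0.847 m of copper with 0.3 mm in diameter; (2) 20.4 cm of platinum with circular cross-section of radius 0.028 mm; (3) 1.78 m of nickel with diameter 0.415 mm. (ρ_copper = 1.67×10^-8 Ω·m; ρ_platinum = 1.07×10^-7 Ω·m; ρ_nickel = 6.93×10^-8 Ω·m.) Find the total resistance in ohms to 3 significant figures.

Seg 1: A = π(d/2)² = π(1.5000e-04 m)² = 7.069e-08 m²
R_1 = (1.67×10^-8)(0.847)/(7.069e-08) = 0.2001 Ω
Seg 2: A = πr² = π(2.8000e-05 m)² = 2.463e-09 m²
R_2 = (1.07×10^-7)(0.204)/(2.463e-09) = 8.862 Ω
Seg 3: A = π(d/2)² = π(2.0750e-04 m)² = 1.353e-07 m²
R_3 = (6.93×10^-8)(1.78)/(1.353e-07) = 0.9119 Ω
R_total = R_1 + R_2 + R_3 = 9.97 Ω

9.97 Ω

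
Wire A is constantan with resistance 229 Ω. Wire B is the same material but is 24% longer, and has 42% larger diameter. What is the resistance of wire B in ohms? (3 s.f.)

R ∝ L/d², so R_B/R_A = (1 + 24/100) × (1 + 42/100)⁻²
= 1.24 × 0.4959 = 0.615
R_B = 0.615 × 229 = 141 Ω

141 Ω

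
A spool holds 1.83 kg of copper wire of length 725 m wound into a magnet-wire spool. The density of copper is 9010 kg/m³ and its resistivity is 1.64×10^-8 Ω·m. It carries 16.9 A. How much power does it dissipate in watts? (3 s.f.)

A = m/(density·L) = 1.83/(9010×725) = 2.8015e-07 m²
R = ρL/A = (1.64×10^-8)(725)/(2.8015e-07) = 42.44 Ω
P = I²R = (16.9)² × 42.44 = 12100 W

12100 W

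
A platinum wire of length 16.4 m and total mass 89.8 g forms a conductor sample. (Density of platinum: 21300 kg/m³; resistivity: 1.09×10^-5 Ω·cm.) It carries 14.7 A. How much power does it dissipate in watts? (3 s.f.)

1500 W

ρ = 1.09×10^-5 Ω·cm = 1.09×10^-7 Ω·m
A = m/(density·L) = 0.0898/(21300×16.4) = 2.5707e-07 m²
R = ρL/A = (1.09×10^-7)(16.4)/(2.5707e-07) = 6.954 Ω
P = I²R = (14.7)² × 6.954 = 1500 W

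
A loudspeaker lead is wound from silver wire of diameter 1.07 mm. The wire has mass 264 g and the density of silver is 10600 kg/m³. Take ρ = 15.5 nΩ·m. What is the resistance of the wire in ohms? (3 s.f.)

ρ = 15.5 nΩ·m = 1.55×10^-8 Ω·m
A = π(d/2)² = π(5.3500e-04 m)² = 8.9920e-07 m²
L = m/(density·A) = 0.264/(10600×8.9920e-07) = 27.7 m
R = ρL/A = (1.55×10^-8)(27.7)/(8.9920e-07) = 0.477 Ω

0.477 Ω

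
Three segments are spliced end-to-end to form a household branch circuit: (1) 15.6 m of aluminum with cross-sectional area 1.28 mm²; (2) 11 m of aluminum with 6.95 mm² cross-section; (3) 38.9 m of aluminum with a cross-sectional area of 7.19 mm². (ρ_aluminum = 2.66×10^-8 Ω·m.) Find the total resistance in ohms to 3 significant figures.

0.510 Ω

Seg 1: A = 1.28 mm² = 1.280e-06 m²
R_1 = (2.66×10^-8)(15.6)/(1.280e-06) = 0.3242 Ω
Seg 2: A = 6.95 mm² = 6.950e-06 m²
R_2 = (2.66×10^-8)(11)/(6.950e-06) = 0.0421 Ω
Seg 3: A = 7.19 mm² = 7.190e-06 m²
R_3 = (2.66×10^-8)(38.9)/(7.190e-06) = 0.1439 Ω
R_total = R_1 + R_2 + R_3 = 0.510 Ω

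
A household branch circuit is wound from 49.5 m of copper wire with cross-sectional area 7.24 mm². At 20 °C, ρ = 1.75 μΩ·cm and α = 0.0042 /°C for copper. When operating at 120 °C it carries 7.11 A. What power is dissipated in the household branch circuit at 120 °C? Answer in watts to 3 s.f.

8.59 W

ρ = 1.75 μΩ·cm = 1.75×10^-8 Ω·m
A = 7.24 mm² = 7.240e-06 m²
R₍20₎ = ρL/A = (1.75×10^-8)(49.5)/(7.240e-06) = 0.1196 Ω
R₍120₎ = R₍20₎(1 + αΔT) = 0.1196 × (1 + 0.0042×100) = 0.1699 Ω
P = I²R = (7.11)² × 0.1699 = 8.59 W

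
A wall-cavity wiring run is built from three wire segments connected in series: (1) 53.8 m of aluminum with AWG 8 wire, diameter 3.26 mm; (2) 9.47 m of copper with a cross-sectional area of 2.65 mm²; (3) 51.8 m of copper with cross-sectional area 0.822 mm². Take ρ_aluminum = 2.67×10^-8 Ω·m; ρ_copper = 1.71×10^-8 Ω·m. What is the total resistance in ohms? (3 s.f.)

1.31 Ω

Seg 1: A = π(3.26/2 mm)² = π(1.6300e-03 m)² = 8.347e-06 m²
R_1 = (2.67×10^-8)(53.8)/(8.347e-06) = 0.1721 Ω
Seg 2: A = 2.65 mm² = 2.650e-06 m²
R_2 = (1.71×10^-8)(9.47)/(2.650e-06) = 0.06111 Ω
Seg 3: A = 0.822 mm² = 8.220e-07 m²
R_3 = (1.71×10^-8)(51.8)/(8.220e-07) = 1.078 Ω
R_total = R_1 + R_2 + R_3 = 1.31 Ω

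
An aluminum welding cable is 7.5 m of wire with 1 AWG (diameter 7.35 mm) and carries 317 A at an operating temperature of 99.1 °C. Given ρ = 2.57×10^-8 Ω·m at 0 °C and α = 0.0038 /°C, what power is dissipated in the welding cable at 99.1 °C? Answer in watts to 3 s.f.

628 W

A = π(7.35/2 mm)² = π(3.6750e-03 m)² = 4.243e-05 m²
R₍0₎ = ρL/A = (2.57×10^-8)(7.5)/(4.243e-05) = 0.004543 Ω
R₍99.1₎ = R₍0₎(1 + αΔT) = 0.004543 × (1 + 0.0038×99.1) = 0.006254 Ω
P = I²R = (317)² × 0.006254 = 628 W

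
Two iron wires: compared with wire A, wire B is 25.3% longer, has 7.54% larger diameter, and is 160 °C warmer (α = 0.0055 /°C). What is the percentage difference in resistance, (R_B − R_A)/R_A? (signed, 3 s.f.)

104%

R ∝ ρL/d² with ρ ∝ (1+αΔT), so R_B/R_A = (1 + 25.3/100) × (1 + 7.54/100)⁻² × (1 + 0.0055×160)
= 1.253 × 0.8647 × 1.88 = 2.037
(R_B − R_A)/R_A = 2.037 − 1 = 104%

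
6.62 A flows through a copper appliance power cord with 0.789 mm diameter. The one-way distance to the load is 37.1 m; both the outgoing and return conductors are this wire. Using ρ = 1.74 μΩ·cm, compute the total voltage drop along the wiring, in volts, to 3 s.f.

ρ = 1.74 μΩ·cm = 1.74×10^-8 Ω·m
A = π(d/2)² = π(3.9450e-04 m)² = 4.889e-07 m²
Total conductor length (both ways) L = 2 × 37.1 = 74.2 m
R = ρL/A = (1.74×10^-8)(74.2)/(4.889e-07) = 2.641 Ω
V = IR = 6.62 × 2.641 = 17.5 V

17.5 V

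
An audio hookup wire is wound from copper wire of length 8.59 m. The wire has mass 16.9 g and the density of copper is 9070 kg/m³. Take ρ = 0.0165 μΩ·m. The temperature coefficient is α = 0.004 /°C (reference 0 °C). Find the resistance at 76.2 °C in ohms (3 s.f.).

ρ = 0.0165 μΩ·m = 1.65×10^-8 Ω·m
A = m/(density·L) = 0.0169/(9070×8.59) = 2.1691e-07 m²
R = ρL/A = (1.65×10^-8)(8.59)/(2.1691e-07) = 0.6534 Ω
R(76.2 °C) = 0.6534 × (1 + 0.004×76.2) = 0.853 Ω

0.853 Ω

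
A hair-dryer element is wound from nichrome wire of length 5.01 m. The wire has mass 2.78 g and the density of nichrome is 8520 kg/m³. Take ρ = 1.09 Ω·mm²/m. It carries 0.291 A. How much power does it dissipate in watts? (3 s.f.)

7.10 W

ρ = 1.09 Ω·mm²/m = 1.09×10^-6 Ω·m
A = m/(density·L) = 0.00278/(8520×5.01) = 6.5128e-08 m²
R = ρL/A = (1.09×10^-6)(5.01)/(6.5128e-08) = 83.85 Ω
P = I²R = (0.291)² × 83.85 = 7.10 W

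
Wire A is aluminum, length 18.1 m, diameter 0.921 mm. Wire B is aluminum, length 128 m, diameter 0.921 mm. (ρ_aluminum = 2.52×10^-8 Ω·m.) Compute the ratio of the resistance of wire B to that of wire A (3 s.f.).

7.07

R ∝ ρL/d², so R_B/R_A = (L_B/L_A)
= (128/18.1) = 7.07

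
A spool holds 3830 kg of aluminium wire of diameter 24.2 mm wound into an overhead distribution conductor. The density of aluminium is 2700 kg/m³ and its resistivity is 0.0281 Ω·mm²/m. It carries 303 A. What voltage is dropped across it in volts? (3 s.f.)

57.1 V

ρ = 0.0281 Ω·mm²/m = 2.81×10^-8 Ω·m
A = π(d/2)² = π(1.2100e-02 m)² = 4.5996e-04 m²
L = m/(density·A) = 3830/(2700×4.5996e-04) = 3084 m
R = ρL/A = (2.81×10^-8)(3084)/(4.5996e-04) = 0.1884 Ω
V = IR = 303 × 0.1884 = 57.1 V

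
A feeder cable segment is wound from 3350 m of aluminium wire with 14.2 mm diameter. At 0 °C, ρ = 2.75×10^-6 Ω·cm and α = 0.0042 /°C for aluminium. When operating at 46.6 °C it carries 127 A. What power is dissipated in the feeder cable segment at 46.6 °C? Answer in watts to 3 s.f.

11200 W

ρ = 2.75×10^-6 Ω·cm = 2.75×10^-8 Ω·m
A = π(d/2)² = π(7.1000e-03 m)² = 1.584e-04 m²
R₍0₎ = ρL/A = (2.75×10^-8)(3350)/(1.584e-04) = 0.5817 Ω
R₍46.6₎ = R₍0₎(1 + αΔT) = 0.5817 × (1 + 0.0042×46.6) = 0.6956 Ω
P = I²R = (127)² × 0.6956 = 11200 W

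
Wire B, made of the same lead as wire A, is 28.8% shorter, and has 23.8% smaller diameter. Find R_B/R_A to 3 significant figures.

R ∝ L/d², so R_B/R_A = (1 − 28.8/100) × (1 − 23.8/100)⁻²
= 0.712 × 1.722 = 1.23

1.23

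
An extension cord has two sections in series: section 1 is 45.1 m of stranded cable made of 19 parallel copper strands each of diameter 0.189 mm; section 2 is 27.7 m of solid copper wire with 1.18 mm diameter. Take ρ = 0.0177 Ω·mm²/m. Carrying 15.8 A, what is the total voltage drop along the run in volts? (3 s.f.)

ρ = 0.0177 Ω·mm²/m = 1.77×10^-8 Ω·m
Section 1: A_strand = π(9.4500e-05)² = 2.806e-08 m²; R₁ = ρL/(N·A_s) = (1.77×10^-8)(45.1)/(19×2.806e-08) = 1.498 Ω
Section 2: A = π(d/2)² = π(5.9000e-04 m)² = 1.094e-06 m²
R₂ = (1.77×10^-8)(27.7)/(1.094e-06) = 0.4483 Ω
R = R₁ + R₂ = 1.946 Ω
V = IR = 15.8 × 1.946 = 30.7 V

30.7 V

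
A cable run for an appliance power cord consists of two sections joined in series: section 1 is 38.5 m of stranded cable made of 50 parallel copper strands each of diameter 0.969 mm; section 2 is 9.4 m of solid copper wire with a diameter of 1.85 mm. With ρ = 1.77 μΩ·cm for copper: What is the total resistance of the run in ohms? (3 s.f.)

0.0804 Ω

ρ = 1.77 μΩ·cm = 1.77×10^-8 Ω·m
Section 1: A_strand = π(4.8450e-04)² = 7.375e-07 m²; R₁ = ρL/(N·A_s) = (1.77×10^-8)(38.5)/(50×7.375e-07) = 0.01848 Ω
Section 2: A = π(d/2)² = π(9.2500e-04 m)² = 2.688e-06 m²
R₂ = (1.77×10^-8)(9.4)/(2.688e-06) = 0.0619 Ω
R = R₁ + R₂ = 0.0804 Ω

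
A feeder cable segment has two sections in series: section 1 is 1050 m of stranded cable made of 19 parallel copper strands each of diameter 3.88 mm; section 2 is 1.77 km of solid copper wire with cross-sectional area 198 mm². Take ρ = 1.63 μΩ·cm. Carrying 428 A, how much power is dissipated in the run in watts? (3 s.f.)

ρ = 1.63 μΩ·cm = 1.63×10^-8 Ω·m
Section 1: A_strand = π(1.9400e-03)² = 1.182e-05 m²; R₁ = ρL/(N·A_s) = (1.63×10^-8)(1050)/(19×1.182e-05) = 0.07619 Ω
Section 2: A = 198 mm² = 1.980e-04 m²
R₂ = (1.63×10^-8)(1770)/(1.980e-04) = 0.1457 Ω
R = R₁ + R₂ = 0.2219 Ω
P = I²R = (428)² × 0.2219 = 40600 W

40600 W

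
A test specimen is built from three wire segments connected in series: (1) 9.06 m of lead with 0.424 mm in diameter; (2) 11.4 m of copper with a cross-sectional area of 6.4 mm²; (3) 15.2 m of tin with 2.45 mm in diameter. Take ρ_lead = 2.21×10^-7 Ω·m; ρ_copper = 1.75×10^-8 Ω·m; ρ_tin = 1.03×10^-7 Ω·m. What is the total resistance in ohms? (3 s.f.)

Seg 1: A = π(d/2)² = π(2.1200e-04 m)² = 1.412e-07 m²
R_1 = (2.21×10^-7)(9.06)/(1.412e-07) = 14.18 Ω
Seg 2: A = 6.4 mm² = 6.400e-06 m²
R_2 = (1.75×10^-8)(11.4)/(6.400e-06) = 0.03117 Ω
Seg 3: A = π(d/2)² = π(1.2250e-03 m)² = 4.714e-06 m²
R_3 = (1.03×10^-7)(15.2)/(4.714e-06) = 0.3321 Ω
R_total = R_1 + R_2 + R_3 = 14.5 Ω

14.5 Ω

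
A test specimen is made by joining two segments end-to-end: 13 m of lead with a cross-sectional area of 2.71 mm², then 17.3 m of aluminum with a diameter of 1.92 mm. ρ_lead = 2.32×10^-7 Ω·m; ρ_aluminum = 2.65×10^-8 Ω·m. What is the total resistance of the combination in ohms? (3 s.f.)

Segment 1: A = 2.71 mm² = 2.710e-06 m²
R₁ = ρL/A = (2.32×10^-7)(13)/(2.710e-06) = 1.113 Ω
Segment 2: A = π(d/2)² = π(9.6000e-04 m)² = 2.895e-06 m²
R₂ = (2.65×10^-8)(17.3)/(2.895e-06) = 0.1583 Ω
R = R₁ + R₂ = 1.27 Ω

1.27 Ω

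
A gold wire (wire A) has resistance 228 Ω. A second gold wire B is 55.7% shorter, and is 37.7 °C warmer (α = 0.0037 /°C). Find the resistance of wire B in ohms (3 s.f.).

115 Ω

R ∝ ρL/d² with ρ ∝ (1+αΔT), so R_B/R_A = (1 − 55.7/100) × (1 + 0.0037×37.7)
= 0.443 × 1.139 = 0.5048
R_B = 0.5048 × 228 = 115 Ω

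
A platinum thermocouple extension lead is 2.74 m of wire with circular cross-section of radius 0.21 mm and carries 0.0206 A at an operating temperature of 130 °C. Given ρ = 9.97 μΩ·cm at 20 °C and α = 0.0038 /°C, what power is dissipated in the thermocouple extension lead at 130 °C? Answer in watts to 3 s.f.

ρ = 9.97 μΩ·cm = 9.97×10^-8 Ω·m
A = πr² = π(2.1000e-04 m)² = 1.385e-07 m²
R₍20₎ = ρL/A = (9.97×10^-8)(2.74)/(1.385e-07) = 1.972 Ω
R₍130₎ = R₍20₎(1 + αΔT) = 1.972 × (1 + 0.0038×110) = 2.796 Ω
P = I²R = (0.0206)² × 2.796 = 0.00119 W

0.00119 W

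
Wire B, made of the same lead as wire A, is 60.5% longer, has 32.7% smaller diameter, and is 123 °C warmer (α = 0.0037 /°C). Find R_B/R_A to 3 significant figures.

R ∝ ρL/d² with ρ ∝ (1+αΔT), so R_B/R_A = (1 + 60.5/100) × (1 − 32.7/100)⁻² × (1 + 0.0037×123)
= 1.605 × 2.208 × 1.455 = 5.16

5.16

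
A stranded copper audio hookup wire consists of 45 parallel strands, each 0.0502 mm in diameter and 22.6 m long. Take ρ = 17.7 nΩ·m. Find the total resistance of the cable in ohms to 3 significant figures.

4.49 Ω

ρ = 17.7 nΩ·m = 1.77×10^-8 Ω·m
A_strand = π(2.5100e-05 m)² = 1.979e-09 m²
R_strand = ρL/A = (1.77×10^-8)(22.6)/(1.979e-09) = 202.1 Ω
R_total = R_strand/N = 202.1/45 = 4.49 Ω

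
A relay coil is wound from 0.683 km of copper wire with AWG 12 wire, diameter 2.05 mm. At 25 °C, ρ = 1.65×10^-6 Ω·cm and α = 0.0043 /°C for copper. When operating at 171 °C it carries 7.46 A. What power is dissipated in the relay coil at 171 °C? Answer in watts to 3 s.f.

309 W

ρ = 1.65×10^-6 Ω·cm = 1.65×10^-8 Ω·m
A = π(2.05/2 mm)² = π(1.0250e-03 m)² = 3.301e-06 m²
R₍25₎ = ρL/A = (1.65×10^-8)(683)/(3.301e-06) = 3.414 Ω
R₍171₎ = R₍25₎(1 + αΔT) = 3.414 × (1 + 0.0043×146) = 5.558 Ω
P = I²R = (7.46)² × 5.558 = 309 W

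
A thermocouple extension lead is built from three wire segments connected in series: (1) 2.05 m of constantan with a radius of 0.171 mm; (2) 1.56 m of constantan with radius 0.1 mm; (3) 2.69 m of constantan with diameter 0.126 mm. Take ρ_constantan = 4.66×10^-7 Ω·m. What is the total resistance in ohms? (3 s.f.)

134 Ω

Seg 1: A = πr² = π(1.7100e-04 m)² = 9.186e-08 m²
R_1 = (4.66×10^-7)(2.05)/(9.186e-08) = 10.4 Ω
Seg 2: A = πr² = π(1.0000e-04 m)² = 3.142e-08 m²
R_2 = (4.66×10^-7)(1.56)/(3.142e-08) = 23.14 Ω
Seg 3: A = π(d/2)² = π(6.3000e-05 m)² = 1.247e-08 m²
R_3 = (4.66×10^-7)(2.69)/(1.247e-08) = 100.5 Ω
R_total = R_1 + R_2 + R_3 = 134 Ω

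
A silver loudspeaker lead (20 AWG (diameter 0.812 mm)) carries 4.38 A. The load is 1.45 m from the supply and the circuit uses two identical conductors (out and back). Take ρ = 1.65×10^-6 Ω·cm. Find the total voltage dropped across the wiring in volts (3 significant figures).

0.405 V

ρ = 1.65×10^-6 Ω·cm = 1.65×10^-8 Ω·m
A = π(0.812/2 mm)² = π(4.0600e-04 m)² = 5.178e-07 m²
Total conductor length (both ways) L = 2 × 1.45 = 2.9 m
R = ρL/A = (1.65×10^-8)(2.9)/(5.178e-07) = 0.0924 Ω
V = IR = 4.38 × 0.0924 = 0.405 V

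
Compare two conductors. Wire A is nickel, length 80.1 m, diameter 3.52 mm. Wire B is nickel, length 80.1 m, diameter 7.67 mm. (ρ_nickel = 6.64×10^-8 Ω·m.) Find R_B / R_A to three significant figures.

0.211

R ∝ ρL/d², so R_B/R_A = (d_A/d_B)²
= (3.52/7.67)² = 0.211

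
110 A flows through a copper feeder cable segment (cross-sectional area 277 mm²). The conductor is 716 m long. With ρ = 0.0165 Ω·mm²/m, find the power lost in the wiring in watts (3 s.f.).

ρ = 0.0165 Ω·mm²/m = 1.65×10^-8 Ω·m
A = 277 mm² = 2.770e-04 m²
R = ρL/A = (1.65×10^-8)(716)/(2.770e-04) = 0.04265 Ω
P = I²R = (110)² × 0.04265 = 516 W

516 W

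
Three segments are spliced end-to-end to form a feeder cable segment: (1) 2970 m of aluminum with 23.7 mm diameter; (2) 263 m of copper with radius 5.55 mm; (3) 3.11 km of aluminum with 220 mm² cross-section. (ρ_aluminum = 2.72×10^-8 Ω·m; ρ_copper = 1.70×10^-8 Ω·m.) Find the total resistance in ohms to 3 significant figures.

Seg 1: A = π(d/2)² = π(1.1850e-02 m)² = 4.412e-04 m²
R_1 = (2.72×10^-8)(2970)/(4.412e-04) = 0.1831 Ω
Seg 2: A = πr² = π(5.5500e-03 m)² = 9.677e-05 m²
R_2 = (1.70×10^-8)(263)/(9.677e-05) = 0.0462 Ω
Seg 3: A = 220 mm² = 2.200e-04 m²
R_3 = (2.72×10^-8)(3110)/(2.200e-04) = 0.3845 Ω
R_total = R_1 + R_2 + R_3 = 0.614 Ω

0.614 Ω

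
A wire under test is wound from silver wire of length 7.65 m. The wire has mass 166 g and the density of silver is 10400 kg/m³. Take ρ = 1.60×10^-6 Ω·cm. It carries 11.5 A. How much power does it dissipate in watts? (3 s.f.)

7.76 W

ρ = 1.60×10^-6 Ω·cm = 1.60×10^-8 Ω·m
A = m/(density·L) = 0.166/(10400×7.65) = 2.0865e-06 m²
R = ρL/A = (1.60×10^-8)(7.65)/(2.0865e-06) = 0.05866 Ω
P = I²R = (11.5)² × 0.05866 = 7.76 W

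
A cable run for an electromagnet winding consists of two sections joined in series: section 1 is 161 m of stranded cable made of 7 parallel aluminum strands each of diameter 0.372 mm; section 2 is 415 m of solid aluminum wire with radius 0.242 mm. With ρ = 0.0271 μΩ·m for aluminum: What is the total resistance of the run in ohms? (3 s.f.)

ρ = 0.0271 μΩ·m = 2.71×10^-8 Ω·m
Section 1: A_strand = π(1.8600e-04)² = 1.087e-07 m²; R₁ = ρL/(N·A_s) = (2.71×10^-8)(161)/(7×1.087e-07) = 5.735 Ω
Section 2: A = πr² = π(2.4200e-04 m)² = 1.840e-07 m²
R₂ = (2.71×10^-8)(415)/(1.840e-07) = 61.13 Ω
R = R₁ + R₂ = 66.9 Ω

66.9 Ω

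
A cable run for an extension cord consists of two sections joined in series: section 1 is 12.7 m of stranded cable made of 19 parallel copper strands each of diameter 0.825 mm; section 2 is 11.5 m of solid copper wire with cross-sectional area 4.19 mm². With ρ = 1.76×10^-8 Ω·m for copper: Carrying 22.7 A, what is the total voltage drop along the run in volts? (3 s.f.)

1.60 V

Section 1: A_strand = π(4.1250e-04)² = 5.346e-07 m²; R₁ = ρL/(N·A_s) = (1.76×10^-8)(12.7)/(19×5.346e-07) = 0.02201 Ω
Section 2: A = 4.19 mm² = 4.190e-06 m²
R₂ = (1.76×10^-8)(11.5)/(4.190e-06) = 0.04831 Ω
R = R₁ + R₂ = 0.07031 Ω
V = IR = 22.7 × 0.07031 = 1.60 V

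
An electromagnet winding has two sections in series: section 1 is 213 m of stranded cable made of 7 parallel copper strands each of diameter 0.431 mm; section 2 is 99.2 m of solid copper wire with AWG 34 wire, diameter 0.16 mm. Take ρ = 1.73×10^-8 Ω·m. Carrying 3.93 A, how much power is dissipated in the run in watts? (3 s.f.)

1370 W

Section 1: A_strand = π(2.1550e-04)² = 1.459e-07 m²; R₁ = ρL/(N·A_s) = (1.73×10^-8)(213)/(7×1.459e-07) = 3.608 Ω
Section 2: A = π(0.16/2 mm)² = π(8.0000e-05 m)² = 2.011e-08 m²
R₂ = (1.73×10^-8)(99.2)/(2.011e-08) = 85.35 Ω
R = R₁ + R₂ = 88.96 Ω
P = I²R = (3.93)² × 88.96 = 1370 W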